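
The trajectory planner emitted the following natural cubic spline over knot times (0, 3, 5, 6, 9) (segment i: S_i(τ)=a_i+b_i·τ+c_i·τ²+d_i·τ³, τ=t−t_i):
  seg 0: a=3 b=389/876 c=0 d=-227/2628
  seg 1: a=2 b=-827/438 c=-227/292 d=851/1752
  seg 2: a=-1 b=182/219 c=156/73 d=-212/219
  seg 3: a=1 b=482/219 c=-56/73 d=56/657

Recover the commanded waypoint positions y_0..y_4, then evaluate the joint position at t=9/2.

y_0=3 y_1=2 y_2=-1 y_3=1 y_4=3
S(9/2) = -4401/4672

y_0 = S_0(0) = a_0 = 3
y_1 = S_1(0) = a_1 = 2
y_2 = S_2(0) = a_2 = -1
y_3 = S_3(0) = a_3 = 1
y_4 = S_3(3) = 3
t_q=9/2 is in segment 1 (τ=3/2); S_1(τ)=-4401/4672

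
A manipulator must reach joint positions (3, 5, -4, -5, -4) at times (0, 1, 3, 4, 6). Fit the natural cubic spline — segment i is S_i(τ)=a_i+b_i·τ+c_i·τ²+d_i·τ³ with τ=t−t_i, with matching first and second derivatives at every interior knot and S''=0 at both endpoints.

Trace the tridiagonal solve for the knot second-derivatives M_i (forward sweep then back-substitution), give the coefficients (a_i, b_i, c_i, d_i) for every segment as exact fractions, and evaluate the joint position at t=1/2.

Δ: Δ0=2, Δ1=-9/2, Δ2=-1, Δ3=1/2
row 1: diag=6, rhs=-39; c'=1/3, d'=-13/2
row 2: denom=6−2·1/3=16/3; d'=(21−2·-13/2)/(16/3)=51/8
row 3: denom=6−1·3/16=93/16; d'=(9−1·51/8)/(93/16)=14/31
back: M3=14/31
back: M2=51/8−3/16·14/31=195/31
back: M1=-13/2−1/3·195/31=-533/62
M: M0=0, M1=-533/62, M2=195/31, M3=14/31, M4=0
seg 0: a=3, c=M0/2=0, d=(M1−M0)/(6·1)=-533/372, b=Δ0−h0·(2M0+M1)/6=1277/372
seg 1: a=5, c=M1/2=-533/124, d=(M2−M1)/(6·2)=923/744, b=Δ1−h1·(2M1+M2)/6=-161/186
seg 2: a=-4, c=M2/2=195/62, d=(M3−M2)/(6·1)=-181/186, b=Δ2−h2·(2M2+M3)/6=-295/93
seg 3: a=-5, c=M3/2=7/31, d=(M4−M3)/(6·2)=-7/186, b=Δ3−h3·(2M3+M4)/6=37/186
t_q=1/2 → seg 0, τ=1/2; S=3+1277/372·τ+0·τ²+-533/372·τ³=4501/992

  seg 0: a=3 b=1277/372 c=0 d=-533/372
  seg 1: a=5 b=-161/186 c=-533/124 d=923/744
  seg 2: a=-4 b=-295/93 c=195/62 d=-181/186
  seg 3: a=-5 b=37/186 c=7/31 d=-7/186
S(1/2) = 4501/992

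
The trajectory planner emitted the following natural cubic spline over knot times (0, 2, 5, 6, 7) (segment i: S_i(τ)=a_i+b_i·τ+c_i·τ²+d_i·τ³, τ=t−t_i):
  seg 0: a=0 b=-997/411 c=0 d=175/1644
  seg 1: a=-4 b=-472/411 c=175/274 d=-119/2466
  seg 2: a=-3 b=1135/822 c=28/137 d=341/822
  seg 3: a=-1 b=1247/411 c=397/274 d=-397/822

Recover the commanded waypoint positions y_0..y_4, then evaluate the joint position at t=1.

y_0=0 y_1=-4 y_2=-3 y_3=-1 y_4=3
S(1) = -1271/548

y_0 = S_0(0) = a_0 = 0
y_1 = S_1(0) = a_1 = -4
y_2 = S_2(0) = a_2 = -3
y_3 = S_3(0) = a_3 = -1
y_4 = S_3(1) = 3
t_q=1 is in segment 0 (τ=1); S_0(τ)=-1271/548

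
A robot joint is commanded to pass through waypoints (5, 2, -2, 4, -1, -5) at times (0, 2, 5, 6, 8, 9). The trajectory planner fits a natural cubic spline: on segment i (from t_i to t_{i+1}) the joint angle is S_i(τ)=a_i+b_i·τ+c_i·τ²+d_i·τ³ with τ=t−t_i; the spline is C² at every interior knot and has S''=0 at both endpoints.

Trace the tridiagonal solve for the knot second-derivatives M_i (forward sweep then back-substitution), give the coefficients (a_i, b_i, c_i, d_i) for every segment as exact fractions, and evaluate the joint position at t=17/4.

Δ: Δ0=-3/2, Δ1=-4/3, Δ2=6, Δ3=-5/2, Δ4=-4
row 1: diag=10, rhs=1; c'=3/10, d'=1/10
row 2: denom=8−3·3/10=71/10; d'=(44−3·1/10)/(71/10)=437/71
row 3: denom=6−1·10/71=416/71; d'=(-51−1·437/71)/(416/71)=-2029/208
row 4: denom=6−2·71/208=553/104; d'=(-9−2·-2029/208)/(553/104)=1093/553
back: M4=1093/553
back: M3=-2029/208−71/208·1093/553=-11535/1106
back: M2=437/71−10/71·-11535/1106=4216/553
back: M1=1/10−3/10·4216/553=-2419/1106
M: M0=0, M1=-2419/1106, M2=4216/553, M3=-11535/1106, M4=1093/553, M5=0
seg 0: a=5, c=M0/2=0, d=(M1−M0)/(6·2)=-2419/13272, b=Δ0−h0·(2M0+M1)/6=-1279/1659
seg 1: a=2, c=M1/2=-2419/2212, d=(M2−M1)/(6·3)=3617/6636, b=Δ1−h1·(2M1+M2)/6=-9815/3318
seg 2: a=-2, c=M2/2=2108/553, d=(M3−M2)/(6·1)=-19967/6636, b=Δ2−h2·(2M2+M3)/6=34487/6636
seg 3: a=4, c=M3/2=-11535/2212, d=(M4−M3)/(6·2)=13721/13272, b=Δ3−h3·(2M3+M4)/6=12589/3318
seg 4: a=-1, c=M4/2=1093/1106, d=(M5−M4)/(6·1)=-1093/3318, b=Δ4−h4·(2M4+M5)/6=-7729/1659
t_q=17/4 → seg 1, τ=9/4; S=2+-9815/3318·τ+-2419/2212·τ²+3617/6636·τ³=-563929/141568

  seg 0: a=5 b=-1279/1659 c=0 d=-2419/13272
  seg 1: a=2 b=-9815/3318 c=-2419/2212 d=3617/6636
  seg 2: a=-2 b=34487/6636 c=2108/553 d=-19967/6636
  seg 3: a=4 b=12589/3318 c=-11535/2212 d=13721/13272
  seg 4: a=-1 b=-7729/1659 c=1093/1106 d=-1093/3318
S(17/4) = -563929/141568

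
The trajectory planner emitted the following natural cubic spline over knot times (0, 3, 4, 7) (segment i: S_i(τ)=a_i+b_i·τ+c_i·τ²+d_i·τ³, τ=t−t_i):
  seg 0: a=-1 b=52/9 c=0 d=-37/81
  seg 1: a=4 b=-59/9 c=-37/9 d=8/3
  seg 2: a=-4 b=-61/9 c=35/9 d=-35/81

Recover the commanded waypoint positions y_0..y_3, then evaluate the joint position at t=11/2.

y_0=-1 y_1=4 y_2=-4 y_3=-1
S(11/2) = -55/8

y_0 = S_0(0) = a_0 = -1
y_1 = S_1(0) = a_1 = 4
y_2 = S_2(0) = a_2 = -4
y_3 = S_2(3) = -1
t_q=11/2 is in segment 2 (τ=3/2); S_2(τ)=-55/8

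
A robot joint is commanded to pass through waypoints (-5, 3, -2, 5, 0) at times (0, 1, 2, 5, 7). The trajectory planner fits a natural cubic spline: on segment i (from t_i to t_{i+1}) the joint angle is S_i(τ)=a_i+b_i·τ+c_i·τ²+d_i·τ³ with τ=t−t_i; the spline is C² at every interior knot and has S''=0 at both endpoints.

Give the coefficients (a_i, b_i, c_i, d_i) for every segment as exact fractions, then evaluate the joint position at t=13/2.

Δ: Δ0=8, Δ1=-5, Δ2=7/3, Δ3=-5/2
row 1: diag=4, rhs=-78; c'=1/4, d'=-39/2
row 2: denom=8−1·1/4=31/4; d'=(44−1·-39/2)/(31/4)=254/31
row 3: denom=10−3·12/31=274/31; d'=(-29−3·254/31)/(274/31)=-1661/274
back: M3=-1661/274
back: M2=254/31−12/31·-1661/274=1444/137
back: M1=-39/2−1/4·1444/137=-6065/274
M: M0=0, M1=-6065/274, M2=1444/137, M3=-1661/274, M4=0
seg 0: a=-5, c=M0/2=0, d=(M1−M0)/(6·1)=-6065/1644, b=Δ0−h0·(2M0+M1)/6=19217/1644
seg 1: a=3, c=M1/2=-6065/548, d=(M2−M1)/(6·1)=8953/1644, b=Δ1−h1·(2M1+M2)/6=511/822
seg 2: a=-2, c=M2/2=722/137, d=(M3−M2)/(6·3)=-4549/4932, b=Δ2−h2·(2M2+M3)/6=-8509/1644
seg 3: a=5, c=M3/2=-1661/548, d=(M4−M3)/(6·2)=1661/3288, b=Δ3−h3·(2M3+M4)/6=1267/822
t_q=13/2 → seg 3, τ=3/2; S=5+1267/822·τ+-1661/548·τ²+1661/3288·τ³=19265/8768

  seg 0: a=-5 b=19217/1644 c=0 d=-6065/1644
  seg 1: a=3 b=511/822 c=-6065/548 d=8953/1644
  seg 2: a=-2 b=-8509/1644 c=722/137 d=-4549/4932
  seg 3: a=5 b=1267/822 c=-1661/548 d=1661/3288
S(13/2) = 19265/8768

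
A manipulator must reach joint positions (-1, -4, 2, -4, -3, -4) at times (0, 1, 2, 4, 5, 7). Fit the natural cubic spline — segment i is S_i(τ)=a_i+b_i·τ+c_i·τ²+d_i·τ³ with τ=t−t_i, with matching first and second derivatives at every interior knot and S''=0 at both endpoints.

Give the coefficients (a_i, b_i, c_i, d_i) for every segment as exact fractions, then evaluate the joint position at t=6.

Δ: Δ0=-3, Δ1=6, Δ2=-3, Δ3=1, Δ4=-1/2
row 1: diag=4, rhs=54; c'=1/4, d'=27/2
row 2: denom=6−1·1/4=23/4; d'=(-54−1·27/2)/(23/4)=-270/23
row 3: denom=6−2·8/23=122/23; d'=(24−2·-270/23)/(122/23)=546/61
row 4: denom=6−1·23/122=709/122; d'=(-9−1·546/61)/(709/122)=-2190/709
back: M4=-2190/709
back: M3=546/61−23/122·-2190/709=6759/709
back: M2=-270/23−8/23·6759/709=-10674/709
back: M1=27/2−1/4·-10674/709=12240/709
M: M0=0, M1=12240/709, M2=-10674/709, M3=6759/709, M4=-2190/709, M5=0
seg 0: a=-1, c=M0/2=0, d=(M1−M0)/(6·1)=2040/709, b=Δ0−h0·(2M0+M1)/6=-4167/709
seg 1: a=-4, c=M1/2=6120/709, d=(M2−M1)/(6·1)=-3819/709, b=Δ1−h1·(2M1+M2)/6=1953/709
seg 2: a=2, c=M2/2=-5337/709, d=(M3−M2)/(6·2)=5811/2836, b=Δ2−h2·(2M2+M3)/6=2736/709
seg 3: a=-4, c=M3/2=6759/1418, d=(M4−M3)/(6·1)=-2983/1418, b=Δ3−h3·(2M3+M4)/6=-1179/709
seg 4: a=-3, c=M4/2=-1095/709, d=(M5−M4)/(6·2)=365/1418, b=Δ4−h4·(2M4+M5)/6=2211/1418
t_q=6 → seg 4, τ=1; S=-3+2211/1418·τ+-1095/709·τ²+365/1418·τ³=-1934/709

  seg 0: a=-1 b=-4167/709 c=0 d=2040/709
  seg 1: a=-4 b=1953/709 c=6120/709 d=-3819/709
  seg 2: a=2 b=2736/709 c=-5337/709 d=5811/2836
  seg 3: a=-4 b=-1179/709 c=6759/1418 d=-2983/1418
  seg 4: a=-3 b=2211/1418 c=-1095/709 d=365/1418
S(6) = -1934/709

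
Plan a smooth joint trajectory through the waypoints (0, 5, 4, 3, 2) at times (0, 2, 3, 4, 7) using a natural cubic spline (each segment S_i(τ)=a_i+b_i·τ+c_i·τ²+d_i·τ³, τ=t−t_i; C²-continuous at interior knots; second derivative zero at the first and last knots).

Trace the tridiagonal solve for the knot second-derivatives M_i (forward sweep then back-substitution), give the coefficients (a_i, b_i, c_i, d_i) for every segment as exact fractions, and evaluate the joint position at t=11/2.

  seg 0: a=0 b=991/267 c=0 d=-647/2136
  seg 1: a=5 b=41/534 c=-647/356 d=791/1068
  seg 2: a=4 b=-1427/1068 c=36/89 d=-73/1068
  seg 3: a=3 b=-391/534 c=71/356 d=-71/3204
S(11/2) = 6481/2848

Δ: Δ0=5/2, Δ1=-1, Δ2=-1, Δ3=-1/3
row 1: diag=6, rhs=-21; c'=1/6, d'=-7/2
row 2: denom=4−1·1/6=23/6; d'=(0−1·-7/2)/(23/6)=21/23
row 3: denom=8−1·6/23=178/23; d'=(4−1·21/23)/(178/23)=71/178
back: M3=71/178
back: M2=21/23−6/23·71/178=72/89
back: M1=-7/2−1/6·72/89=-647/178
M: M0=0, M1=-647/178, M2=72/89, M3=71/178, M4=0
seg 0: a=0, c=M0/2=0, d=(M1−M0)/(6·2)=-647/2136, b=Δ0−h0·(2M0+M1)/6=991/267
seg 1: a=5, c=M1/2=-647/356, d=(M2−M1)/(6·1)=791/1068, b=Δ1−h1·(2M1+M2)/6=41/534
seg 2: a=4, c=M2/2=36/89, d=(M3−M2)/(6·1)=-73/1068, b=Δ2−h2·(2M2+M3)/6=-1427/1068
seg 3: a=3, c=M3/2=71/356, d=(M4−M3)/(6·3)=-71/3204, b=Δ3−h3·(2M3+M4)/6=-391/534
t_q=11/2 → seg 3, τ=3/2; S=3+-391/534·τ+71/356·τ²+-71/3204·τ³=6481/2848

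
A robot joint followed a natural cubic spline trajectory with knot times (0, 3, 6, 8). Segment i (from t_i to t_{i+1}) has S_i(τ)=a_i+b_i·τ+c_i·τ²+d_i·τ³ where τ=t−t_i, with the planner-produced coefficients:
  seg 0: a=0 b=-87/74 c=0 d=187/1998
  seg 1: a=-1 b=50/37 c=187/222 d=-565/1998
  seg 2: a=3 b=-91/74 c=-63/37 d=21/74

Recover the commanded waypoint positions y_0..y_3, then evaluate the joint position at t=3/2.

y_0=0 y_1=-1 y_2=3 y_3=-4
S(3/2) = -857/592

y_0 = S_0(0) = a_0 = 0
y_1 = S_1(0) = a_1 = -1
y_2 = S_2(0) = a_2 = 3
y_3 = S_2(2) = -4
t_q=3/2 is in segment 0 (τ=3/2); S_0(τ)=-857/592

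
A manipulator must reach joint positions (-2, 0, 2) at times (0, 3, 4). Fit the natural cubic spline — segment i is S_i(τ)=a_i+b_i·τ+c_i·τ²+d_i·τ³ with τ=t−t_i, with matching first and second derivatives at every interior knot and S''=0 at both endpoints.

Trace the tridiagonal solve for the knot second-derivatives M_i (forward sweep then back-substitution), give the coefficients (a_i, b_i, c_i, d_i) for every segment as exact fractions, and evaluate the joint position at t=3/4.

  seg 0: a=-2 b=1/6 c=0 d=1/18
  seg 1: a=0 b=5/3 c=1/2 d=-1/6
S(3/4) = -237/128

Δ: Δ0=2/3, Δ1=2
row 1: diag=8, rhs=8; c'=1/8, d'=1
back: M1=1
M: M0=0, M1=1, M2=0
seg 0: a=-2, c=M0/2=0, d=(M1−M0)/(6·3)=1/18, b=Δ0−h0·(2M0+M1)/6=1/6
seg 1: a=0, c=M1/2=1/2, d=(M2−M1)/(6·1)=-1/6, b=Δ1−h1·(2M1+M2)/6=5/3
t_q=3/4 → seg 0, τ=3/4; S=-2+1/6·τ+0·τ²+1/18·τ³=-237/128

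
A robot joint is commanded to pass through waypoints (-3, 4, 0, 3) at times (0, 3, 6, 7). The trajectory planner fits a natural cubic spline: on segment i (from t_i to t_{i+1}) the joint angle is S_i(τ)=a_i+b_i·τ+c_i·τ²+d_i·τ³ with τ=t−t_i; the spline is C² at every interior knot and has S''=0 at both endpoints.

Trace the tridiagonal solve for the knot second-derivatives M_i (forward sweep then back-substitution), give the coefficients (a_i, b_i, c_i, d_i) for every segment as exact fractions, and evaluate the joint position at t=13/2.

Δ: Δ0=7/3, Δ1=-4/3, Δ2=3
row 1: diag=12, rhs=-22; c'=1/4, d'=-11/6
row 2: denom=8−3·1/4=29/4; d'=(26−3·-11/6)/(29/4)=126/29
back: M2=126/29
back: M1=-11/6−1/4·126/29=-254/87
M: M0=0, M1=-254/87, M2=126/29, M3=0
seg 0: a=-3, c=M0/2=0, d=(M1−M0)/(6·3)=-127/783, b=Δ0−h0·(2M0+M1)/6=110/29
seg 1: a=4, c=M1/2=-127/87, d=(M2−M1)/(6·3)=316/783, b=Δ1−h1·(2M1+M2)/6=-17/29
seg 2: a=0, c=M2/2=63/29, d=(M3−M2)/(6·1)=-21/29, b=Δ2−h2·(2M2+M3)/6=45/29
t_q=13/2 → seg 2, τ=1/2; S=0+45/29·τ+63/29·τ²+-21/29·τ³=285/232

  seg 0: a=-3 b=110/29 c=0 d=-127/783
  seg 1: a=4 b=-17/29 c=-127/87 d=316/783
  seg 2: a=0 b=45/29 c=63/29 d=-21/29
S(13/2) = 285/232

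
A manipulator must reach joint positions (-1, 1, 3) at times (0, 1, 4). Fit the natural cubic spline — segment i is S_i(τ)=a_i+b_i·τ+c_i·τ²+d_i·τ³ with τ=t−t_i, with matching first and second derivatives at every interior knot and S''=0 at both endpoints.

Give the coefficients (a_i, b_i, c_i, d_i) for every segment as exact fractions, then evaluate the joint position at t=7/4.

Δ: Δ0=2, Δ1=2/3
row 1: diag=8, rhs=-8; c'=3/8, d'=-1
back: M1=-1
M: M0=0, M1=-1, M2=0
seg 0: a=-1, c=M0/2=0, d=(M1−M0)/(6·1)=-1/6, b=Δ0−h0·(2M0+M1)/6=13/6
seg 1: a=1, c=M1/2=-1/2, d=(M2−M1)/(6·3)=1/18, b=Δ1−h1·(2M1+M2)/6=5/3
t_q=7/4 → seg 1, τ=3/4; S=1+5/3·τ+-1/2·τ²+1/18·τ³=255/128

  seg 0: a=-1 b=13/6 c=0 d=-1/6
  seg 1: a=1 b=5/3 c=-1/2 d=1/18
S(7/4) = 255/128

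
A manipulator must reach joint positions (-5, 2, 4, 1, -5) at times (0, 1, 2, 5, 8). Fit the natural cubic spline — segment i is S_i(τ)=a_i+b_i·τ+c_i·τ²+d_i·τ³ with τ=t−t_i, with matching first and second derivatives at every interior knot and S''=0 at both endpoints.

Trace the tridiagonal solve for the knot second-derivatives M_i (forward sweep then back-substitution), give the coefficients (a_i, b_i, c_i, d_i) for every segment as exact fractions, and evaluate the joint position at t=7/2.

Δ: Δ0=7, Δ1=2, Δ2=-1, Δ3=-2
row 1: diag=4, rhs=-30; c'=1/4, d'=-15/2
row 2: denom=8−1·1/4=31/4; d'=(-18−1·-15/2)/(31/4)=-42/31
row 3: denom=12−3·12/31=336/31; d'=(-6−3·-42/31)/(336/31)=-5/28
back: M3=-5/28
back: M2=-42/31−12/31·-5/28=-9/7
back: M1=-15/2−1/4·-9/7=-201/28
M: M0=0, M1=-201/28, M2=-9/7, M3=-5/28, M4=0
seg 0: a=-5, c=M0/2=0, d=(M1−M0)/(6·1)=-67/56, b=Δ0−h0·(2M0+M1)/6=459/56
seg 1: a=2, c=M1/2=-201/56, d=(M2−M1)/(6·1)=55/56, b=Δ1−h1·(2M1+M2)/6=129/28
seg 2: a=4, c=M2/2=-9/14, d=(M3−M2)/(6·3)=31/504, b=Δ2−h2·(2M2+M3)/6=3/8
seg 3: a=1, c=M3/2=-5/56, d=(M4−M3)/(6·3)=5/504, b=Δ3−h3·(2M3+M4)/6=-51/28
t_q=7/2 → seg 2, τ=3/2; S=4+3/8·τ+-9/14·τ²+31/504·τ³=1489/448

  seg 0: a=-5 b=459/56 c=0 d=-67/56
  seg 1: a=2 b=129/28 c=-201/56 d=55/56
  seg 2: a=4 b=3/8 c=-9/14 d=31/504
  seg 3: a=1 b=-51/28 c=-5/56 d=5/504
S(7/2) = 1489/448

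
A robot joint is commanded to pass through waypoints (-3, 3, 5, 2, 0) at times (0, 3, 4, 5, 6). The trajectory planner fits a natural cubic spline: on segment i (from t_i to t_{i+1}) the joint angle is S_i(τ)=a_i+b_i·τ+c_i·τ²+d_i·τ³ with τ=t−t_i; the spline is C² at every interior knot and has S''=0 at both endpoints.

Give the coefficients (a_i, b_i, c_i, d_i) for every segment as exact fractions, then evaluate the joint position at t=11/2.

Δ: Δ0=2, Δ1=2, Δ2=-3, Δ3=-2
row 1: diag=8, rhs=0; c'=1/8, d'=0
row 2: denom=4−1·1/8=31/8; d'=(-30−1·0)/(31/8)=-240/31
row 3: denom=4−1·8/31=116/31; d'=(6−1·-240/31)/(116/31)=213/58
back: M3=213/58
back: M2=-240/31−8/31·213/58=-252/29
back: M1=0−1/8·-252/29=63/58
M: M0=0, M1=63/58, M2=-252/29, M3=213/58, M4=0
seg 0: a=-3, c=M0/2=0, d=(M1−M0)/(6·3)=7/116, b=Δ0−h0·(2M0+M1)/6=169/116
seg 1: a=3, c=M1/2=63/116, d=(M2−M1)/(6·1)=-189/116, b=Δ1−h1·(2M1+M2)/6=179/58
seg 2: a=5, c=M2/2=-126/29, d=(M3−M2)/(6·1)=239/116, b=Δ2−h2·(2M2+M3)/6=-83/116
seg 3: a=2, c=M3/2=213/116, d=(M4−M3)/(6·1)=-71/116, b=Δ3−h3·(2M3+M4)/6=-187/58
t_q=11/2 → seg 3, τ=1/2; S=2+-187/58·τ+213/116·τ²+-71/116·τ³=715/928

  seg 0: a=-3 b=169/116 c=0 d=7/116
  seg 1: a=3 b=179/58 c=63/116 d=-189/116
  seg 2: a=5 b=-83/116 c=-126/29 d=239/116
  seg 3: a=2 b=-187/58 c=213/116 d=-71/116
S(11/2) = 715/928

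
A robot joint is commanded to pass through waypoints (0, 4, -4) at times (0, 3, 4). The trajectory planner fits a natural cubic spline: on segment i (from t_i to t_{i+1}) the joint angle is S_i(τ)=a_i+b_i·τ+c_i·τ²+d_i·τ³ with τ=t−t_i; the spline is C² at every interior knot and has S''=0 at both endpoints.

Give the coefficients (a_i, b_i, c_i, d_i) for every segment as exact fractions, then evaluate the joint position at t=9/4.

Δ: Δ0=4/3, Δ1=-8
row 1: diag=8, rhs=-56; c'=1/8, d'=-7
back: M1=-7
M: M0=0, M1=-7, M2=0
seg 0: a=0, c=M0/2=0, d=(M1−M0)/(6·3)=-7/18, b=Δ0−h0·(2M0+M1)/6=29/6
seg 1: a=4, c=M1/2=-7/2, d=(M2−M1)/(6·1)=7/6, b=Δ1−h1·(2M1+M2)/6=-17/3
t_q=9/4 → seg 0, τ=9/4; S=0+29/6·τ+0·τ²+-7/18·τ³=825/128

  seg 0: a=0 b=29/6 c=0 d=-7/18
  seg 1: a=4 b=-17/3 c=-7/2 d=7/6
S(9/4) = 825/128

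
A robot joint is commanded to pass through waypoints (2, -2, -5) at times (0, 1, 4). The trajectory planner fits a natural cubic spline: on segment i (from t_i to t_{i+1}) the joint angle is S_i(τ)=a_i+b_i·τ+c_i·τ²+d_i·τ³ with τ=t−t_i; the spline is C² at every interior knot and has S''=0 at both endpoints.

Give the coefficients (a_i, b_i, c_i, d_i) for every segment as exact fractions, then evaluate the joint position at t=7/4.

  seg 0: a=2 b=-35/8 c=0 d=3/8
  seg 1: a=-2 b=-13/4 c=9/8 d=-1/8
S(7/4) = -1975/512

Δ: Δ0=-4, Δ1=-1
row 1: diag=8, rhs=18; c'=3/8, d'=9/4
back: M1=9/4
M: M0=0, M1=9/4, M2=0
seg 0: a=2, c=M0/2=0, d=(M1−M0)/(6·1)=3/8, b=Δ0−h0·(2M0+M1)/6=-35/8
seg 1: a=-2, c=M1/2=9/8, d=(M2−M1)/(6·3)=-1/8, b=Δ1−h1·(2M1+M2)/6=-13/4
t_q=7/4 → seg 1, τ=3/4; S=-2+-13/4·τ+9/8·τ²+-1/8·τ³=-1975/512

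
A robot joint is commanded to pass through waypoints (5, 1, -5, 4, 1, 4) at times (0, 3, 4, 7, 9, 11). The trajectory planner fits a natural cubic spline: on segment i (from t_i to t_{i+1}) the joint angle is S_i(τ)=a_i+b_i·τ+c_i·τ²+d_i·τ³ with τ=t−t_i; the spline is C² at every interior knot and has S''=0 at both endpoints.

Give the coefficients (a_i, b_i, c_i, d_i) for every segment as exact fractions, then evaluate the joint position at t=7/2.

Δ: Δ0=-4/3, Δ1=-6, Δ2=3, Δ3=-3/2, Δ4=3/2
row 1: diag=8, rhs=-28; c'=1/8, d'=-7/2
row 2: denom=8−1·1/8=63/8; d'=(54−1·-7/2)/(63/8)=460/63
row 3: denom=10−3·8/21=62/7; d'=(-27−3·460/63)/(62/7)=-1027/186
row 4: denom=8−2·7/31=234/31; d'=(18−2·-1027/186)/(234/31)=2701/702
back: M4=2701/702
back: M3=-1027/186−7/31·2701/702=-2243/351
back: M2=460/63−8/21·-2243/351=10252/1053
back: M1=-7/2−1/8·10252/1053=-4967/1053
M: M0=0, M1=-4967/1053, M2=10252/1053, M3=-2243/351, M4=2701/702, M5=0
seg 0: a=5, c=M0/2=0, d=(M1−M0)/(6·3)=-4967/18954, b=Δ0−h0·(2M0+M1)/6=2159/2106
seg 1: a=1, c=M1/2=-4967/2106, d=(M2−M1)/(6·1)=1691/702, b=Δ1−h1·(2M1+M2)/6=-6371/1053
seg 2: a=-5, c=M2/2=5126/1053, d=(M3−M2)/(6·3)=-16981/18954, b=Δ2−h2·(2M2+M3)/6=-7457/2106
seg 3: a=4, c=M3/2=-2243/702, d=(M4−M3)/(6·2)=7187/8424, b=Δ3−h3·(2M3+M4)/6=1556/1053
seg 4: a=1, c=M4/2=2701/1404, d=(M5−M4)/(6·2)=-2701/8424, b=Δ4−h4·(2M4+M5)/6=-2243/2106
t_q=7/2 → seg 1, τ=1/2; S=1+-6371/1053·τ+-4967/2106·τ²+1691/702·τ³=-38981/16848

  seg 0: a=5 b=2159/2106 c=0 d=-4967/18954
  seg 1: a=1 b=-6371/1053 c=-4967/2106 d=1691/702
  seg 2: a=-5 b=-7457/2106 c=5126/1053 d=-16981/18954
  seg 3: a=4 b=1556/1053 c=-2243/702 d=7187/8424
  seg 4: a=1 b=-2243/2106 c=2701/1404 d=-2701/8424
S(7/2) = -38981/16848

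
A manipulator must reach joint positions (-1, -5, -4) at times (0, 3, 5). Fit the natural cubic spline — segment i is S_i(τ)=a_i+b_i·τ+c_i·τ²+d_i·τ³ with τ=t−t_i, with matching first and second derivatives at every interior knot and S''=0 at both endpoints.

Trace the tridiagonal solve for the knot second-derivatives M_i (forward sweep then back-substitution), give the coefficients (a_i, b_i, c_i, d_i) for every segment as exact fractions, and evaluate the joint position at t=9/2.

  seg 0: a=-1 b=-113/60 c=0 d=11/180
  seg 1: a=-5 b=-7/30 c=11/20 d=-11/120
S(9/2) = -283/64

Δ: Δ0=-4/3, Δ1=1/2
row 1: diag=10, rhs=11; c'=1/5, d'=11/10
back: M1=11/10
M: M0=0, M1=11/10, M2=0
seg 0: a=-1, c=M0/2=0, d=(M1−M0)/(6·3)=11/180, b=Δ0−h0·(2M0+M1)/6=-113/60
seg 1: a=-5, c=M1/2=11/20, d=(M2−M1)/(6·2)=-11/120, b=Δ1−h1·(2M1+M2)/6=-7/30
t_q=9/2 → seg 1, τ=3/2; S=-5+-7/30·τ+11/20·τ²+-11/120·τ³=-283/64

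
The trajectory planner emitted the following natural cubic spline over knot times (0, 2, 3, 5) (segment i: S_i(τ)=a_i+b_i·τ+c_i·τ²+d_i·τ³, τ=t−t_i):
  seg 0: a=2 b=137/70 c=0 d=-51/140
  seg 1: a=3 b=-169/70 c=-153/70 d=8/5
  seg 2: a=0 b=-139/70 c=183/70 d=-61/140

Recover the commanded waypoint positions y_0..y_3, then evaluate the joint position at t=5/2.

y_0=2 y_1=3 y_2=0 y_3=3
S(5/2) = 81/56

y_0 = S_0(0) = a_0 = 2
y_1 = S_1(0) = a_1 = 3
y_2 = S_2(0) = a_2 = 0
y_3 = S_2(2) = 3
t_q=5/2 is in segment 1 (τ=1/2); S_1(τ)=81/56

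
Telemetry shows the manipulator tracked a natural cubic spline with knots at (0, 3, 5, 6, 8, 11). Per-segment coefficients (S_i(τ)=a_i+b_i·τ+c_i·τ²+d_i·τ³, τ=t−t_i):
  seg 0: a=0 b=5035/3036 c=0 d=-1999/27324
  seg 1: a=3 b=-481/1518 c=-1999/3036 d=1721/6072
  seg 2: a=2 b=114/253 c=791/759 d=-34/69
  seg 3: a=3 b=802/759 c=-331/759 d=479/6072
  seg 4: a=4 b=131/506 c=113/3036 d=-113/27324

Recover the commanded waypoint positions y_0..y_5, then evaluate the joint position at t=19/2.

y_0=0 y_1=3 y_2=2 y_3=3 y_4=4 y_5=5
S(19/2) = 36093/8096

y_0 = S_0(0) = a_0 = 0
y_1 = S_1(0) = a_1 = 3
y_2 = S_2(0) = a_2 = 2
y_3 = S_3(0) = a_3 = 3
y_4 = S_4(0) = a_4 = 4
y_5 = S_4(3) = 5
t_q=19/2 is in segment 4 (τ=3/2); S_4(τ)=36093/8096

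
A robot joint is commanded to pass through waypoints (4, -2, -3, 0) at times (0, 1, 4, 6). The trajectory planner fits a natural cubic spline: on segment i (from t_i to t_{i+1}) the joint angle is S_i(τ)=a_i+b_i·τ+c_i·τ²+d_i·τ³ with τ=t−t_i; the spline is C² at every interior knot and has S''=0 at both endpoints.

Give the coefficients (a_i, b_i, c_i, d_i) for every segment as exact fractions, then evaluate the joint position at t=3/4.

Δ: Δ0=-6, Δ1=-1/3, Δ2=3/2
row 1: diag=8, rhs=34; c'=3/8, d'=17/4
row 2: denom=10−3·3/8=71/8; d'=(11−3·17/4)/(71/8)=-14/71
back: M2=-14/71
back: M1=17/4−3/8·-14/71=307/71
M: M0=0, M1=307/71, M2=-14/71, M3=0
seg 0: a=4, c=M0/2=0, d=(M1−M0)/(6·1)=307/426, b=Δ0−h0·(2M0+M1)/6=-2863/426
seg 1: a=-2, c=M1/2=307/142, d=(M2−M1)/(6·3)=-107/426, b=Δ1−h1·(2M1+M2)/6=-971/213
seg 2: a=-3, c=M2/2=-7/71, d=(M3−M2)/(6·2)=7/426, b=Δ2−h2·(2M2+M3)/6=695/426
t_q=3/4 → seg 0, τ=3/4; S=4+-2863/426·τ+0·τ²+307/426·τ³=-6693/9088

  seg 0: a=4 b=-2863/426 c=0 d=307/426
  seg 1: a=-2 b=-971/213 c=307/142 d=-107/426
  seg 2: a=-3 b=695/426 c=-7/71 d=7/426
S(3/4) = -6693/9088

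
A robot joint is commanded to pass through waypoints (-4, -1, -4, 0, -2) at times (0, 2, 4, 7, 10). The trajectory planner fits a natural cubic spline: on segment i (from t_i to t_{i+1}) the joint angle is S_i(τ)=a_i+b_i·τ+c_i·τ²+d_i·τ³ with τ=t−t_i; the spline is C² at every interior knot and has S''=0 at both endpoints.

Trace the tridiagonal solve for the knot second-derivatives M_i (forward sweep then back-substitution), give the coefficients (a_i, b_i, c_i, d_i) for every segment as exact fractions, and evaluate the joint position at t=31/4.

Δ: Δ0=3/2, Δ1=-3/2, Δ2=4/3, Δ3=-2/3
row 1: diag=8, rhs=-18; c'=1/4, d'=-9/4
row 2: denom=10−2·1/4=19/2; d'=(17−2·-9/4)/(19/2)=43/19
row 3: denom=12−3·6/19=210/19; d'=(-12−3·43/19)/(210/19)=-17/10
back: M3=-17/10
back: M2=43/19−6/19·-17/10=14/5
back: M1=-9/4−1/4·14/5=-59/20
M: M0=0, M1=-59/20, M2=14/5, M3=-17/10, M4=0
seg 0: a=-4, c=M0/2=0, d=(M1−M0)/(6·2)=-59/240, b=Δ0−h0·(2M0+M1)/6=149/60
seg 1: a=-1, c=M1/2=-59/40, d=(M2−M1)/(6·2)=23/48, b=Δ1−h1·(2M1+M2)/6=-7/15
seg 2: a=-4, c=M2/2=7/5, d=(M3−M2)/(6·3)=-1/4, b=Δ2−h2·(2M2+M3)/6=-37/60
seg 3: a=0, c=M3/2=-17/20, d=(M4−M3)/(6·3)=17/180, b=Δ3−h3·(2M3+M4)/6=31/30
t_q=31/4 → seg 3, τ=3/4; S=0+31/30·τ+-17/20·τ²+17/180·τ³=431/1280

  seg 0: a=-4 b=149/60 c=0 d=-59/240
  seg 1: a=-1 b=-7/15 c=-59/40 d=23/48
  seg 2: a=-4 b=-37/60 c=7/5 d=-1/4
  seg 3: a=0 b=31/30 c=-17/20 d=17/180
S(31/4) = 431/1280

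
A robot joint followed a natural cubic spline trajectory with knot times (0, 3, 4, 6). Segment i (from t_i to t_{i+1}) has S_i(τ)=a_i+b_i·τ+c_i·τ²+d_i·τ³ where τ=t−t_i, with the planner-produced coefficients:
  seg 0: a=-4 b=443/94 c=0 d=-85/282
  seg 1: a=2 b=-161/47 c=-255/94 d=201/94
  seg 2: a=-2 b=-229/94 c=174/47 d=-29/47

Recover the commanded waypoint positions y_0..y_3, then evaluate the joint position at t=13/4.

y_0=-4 y_1=2 y_2=-2 y_3=3
S(13/4) = 6061/6016

y_0 = S_0(0) = a_0 = -4
y_1 = S_1(0) = a_1 = 2
y_2 = S_2(0) = a_2 = -2
y_3 = S_2(2) = 3
t_q=13/4 is in segment 1 (τ=1/4); S_1(τ)=6061/6016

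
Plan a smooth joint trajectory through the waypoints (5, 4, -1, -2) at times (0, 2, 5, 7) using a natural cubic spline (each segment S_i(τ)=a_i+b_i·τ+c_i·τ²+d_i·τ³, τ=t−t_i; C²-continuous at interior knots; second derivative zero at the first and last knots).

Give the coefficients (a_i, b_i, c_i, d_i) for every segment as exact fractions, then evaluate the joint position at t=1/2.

  seg 0: a=5 b=-1/6 c=0 d=-1/12
  seg 1: a=4 b=-7/6 c=-1/2 d=1/9
  seg 2: a=-1 b=-7/6 c=1/2 d=-1/12
S(1/2) = 157/32

Δ: Δ0=-1/2, Δ1=-5/3, Δ2=-1/2
row 1: diag=10, rhs=-7; c'=3/10, d'=-7/10
row 2: denom=10−3·3/10=91/10; d'=(7−3·-7/10)/(91/10)=1
back: M2=1
back: M1=-7/10−3/10·1=-1
M: M0=0, M1=-1, M2=1, M3=0
seg 0: a=5, c=M0/2=0, d=(M1−M0)/(6·2)=-1/12, b=Δ0−h0·(2M0+M1)/6=-1/6
seg 1: a=4, c=M1/2=-1/2, d=(M2−M1)/(6·3)=1/9, b=Δ1−h1·(2M1+M2)/6=-7/6
seg 2: a=-1, c=M2/2=1/2, d=(M3−M2)/(6·2)=-1/12, b=Δ2−h2·(2M2+M3)/6=-7/6
t_q=1/2 → seg 0, τ=1/2; S=5+-1/6·τ+0·τ²+-1/12·τ³=157/32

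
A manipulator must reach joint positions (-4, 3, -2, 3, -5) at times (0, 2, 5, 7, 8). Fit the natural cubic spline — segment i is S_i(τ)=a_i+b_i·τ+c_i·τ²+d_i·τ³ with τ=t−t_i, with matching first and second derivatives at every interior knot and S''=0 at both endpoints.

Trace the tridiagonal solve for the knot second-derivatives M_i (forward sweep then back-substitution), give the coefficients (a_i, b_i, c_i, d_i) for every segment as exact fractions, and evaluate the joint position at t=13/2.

  seg 0: a=-4 b=7877/1518 c=0 d=-641/1518
  seg 1: a=3 b=185/1518 c=-641/253 d=2941/4554
  seg 2: a=-2 b=1789/759 c=1659/506 d=-9737/6072
  seg 3: a=3 b=-5725/1518 c=-6419/1012 d=6419/3036
S(13/2) = 56679/16192

Δ: Δ0=7/2, Δ1=-5/3, Δ2=5/2, Δ3=-8
row 1: diag=10, rhs=-31; c'=3/10, d'=-31/10
row 2: denom=10−3·3/10=91/10; d'=(25−3·-31/10)/(91/10)=49/13
row 3: denom=6−2·20/91=506/91; d'=(-63−2·49/13)/(506/91)=-6419/506
back: M3=-6419/506
back: M2=49/13−20/91·-6419/506=1659/253
back: M1=-31/10−3/10·1659/253=-1282/253
M: M0=0, M1=-1282/253, M2=1659/253, M3=-6419/506, M4=0
seg 0: a=-4, c=M0/2=0, d=(M1−M0)/(6·2)=-641/1518, b=Δ0−h0·(2M0+M1)/6=7877/1518
seg 1: a=3, c=M1/2=-641/253, d=(M2−M1)/(6·3)=2941/4554, b=Δ1−h1·(2M1+M2)/6=185/1518
seg 2: a=-2, c=M2/2=1659/506, d=(M3−M2)/(6·2)=-9737/6072, b=Δ2−h2·(2M2+M3)/6=1789/759
seg 3: a=3, c=M3/2=-6419/1012, d=(M4−M3)/(6·1)=6419/3036, b=Δ3−h3·(2M3+M4)/6=-5725/1518
t_q=13/2 → seg 2, τ=3/2; S=-2+1789/759·τ+1659/506·τ²+-9737/6072·τ³=56679/16192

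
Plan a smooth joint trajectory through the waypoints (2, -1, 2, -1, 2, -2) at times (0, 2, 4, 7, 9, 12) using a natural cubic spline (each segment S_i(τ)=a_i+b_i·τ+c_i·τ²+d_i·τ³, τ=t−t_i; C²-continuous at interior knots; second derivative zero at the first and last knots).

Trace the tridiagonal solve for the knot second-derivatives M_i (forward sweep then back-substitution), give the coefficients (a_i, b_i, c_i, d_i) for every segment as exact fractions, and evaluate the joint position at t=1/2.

Δ: Δ0=-3/2, Δ1=3/2, Δ2=-1, Δ3=3/2, Δ4=-4/3
row 1: diag=8, rhs=18; c'=1/4, d'=9/4
row 2: denom=10−2·1/4=19/2; d'=(-15−2·9/4)/(19/2)=-39/19
row 3: denom=10−3·6/19=172/19; d'=(15−3·-39/19)/(172/19)=201/86
row 4: denom=10−2·19/86=411/43; d'=(-17−2·201/86)/(411/43)=-932/411
back: M4=-932/411
back: M3=201/86−19/86·-932/411=2333/822
back: M2=-39/19−6/19·2333/822=-404/137
back: M1=9/4−1/4·-404/137=1637/548
M: M0=0, M1=1637/548, M2=-404/137, M3=2333/822, M4=-932/411, M5=0
seg 0: a=2, c=M0/2=0, d=(M1−M0)/(6·2)=1637/6576, b=Δ0−h0·(2M0+M1)/6=-4103/1644
seg 1: a=-1, c=M1/2=1637/1096, d=(M2−M1)/(6·2)=-3253/6576, b=Δ1−h1·(2M1+M2)/6=202/411
seg 2: a=2, c=M2/2=-202/137, d=(M3−M2)/(6·3)=4757/14796, b=Δ2−h2·(2M2+M3)/6=871/1644
seg 3: a=-1, c=M3/2=2333/1644, d=(M4−M3)/(6·2)=-1399/3288, b=Δ3−h3·(2M3+M4)/6=299/822
seg 4: a=2, c=M4/2=-466/411, d=(M5−M4)/(6·3)=466/3699, b=Δ4−h4·(2M4+M5)/6=128/137
t_q=1/2 → seg 0, τ=1/2; S=2+-4103/1644·τ+0·τ²+1637/6576·τ³=13735/17536

  seg 0: a=2 b=-4103/1644 c=0 d=1637/6576
  seg 1: a=-1 b=202/411 c=1637/1096 d=-3253/6576
  seg 2: a=2 b=871/1644 c=-202/137 d=4757/14796
  seg 3: a=-1 b=299/822 c=2333/1644 d=-1399/3288
  seg 4: a=2 b=128/137 c=-466/411 d=466/3699
S(1/2) = 13735/17536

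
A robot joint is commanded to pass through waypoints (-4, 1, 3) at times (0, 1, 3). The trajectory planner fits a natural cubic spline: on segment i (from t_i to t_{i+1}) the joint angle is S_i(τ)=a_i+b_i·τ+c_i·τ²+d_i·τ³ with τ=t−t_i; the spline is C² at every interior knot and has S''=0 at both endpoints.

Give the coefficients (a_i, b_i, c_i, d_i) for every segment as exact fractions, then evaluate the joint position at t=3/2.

Δ: Δ0=5, Δ1=1
row 1: diag=6, rhs=-24; c'=1/3, d'=-4
back: M1=-4
M: M0=0, M1=-4, M2=0
seg 0: a=-4, c=M0/2=0, d=(M1−M0)/(6·1)=-2/3, b=Δ0−h0·(2M0+M1)/6=17/3
seg 1: a=1, c=M1/2=-2, d=(M2−M1)/(6·2)=1/3, b=Δ1−h1·(2M1+M2)/6=11/3
t_q=3/2 → seg 1, τ=1/2; S=1+11/3·τ+-2·τ²+1/3·τ³=19/8

  seg 0: a=-4 b=17/3 c=0 d=-2/3
  seg 1: a=1 b=11/3 c=-2 d=1/3
S(3/2) = 19/8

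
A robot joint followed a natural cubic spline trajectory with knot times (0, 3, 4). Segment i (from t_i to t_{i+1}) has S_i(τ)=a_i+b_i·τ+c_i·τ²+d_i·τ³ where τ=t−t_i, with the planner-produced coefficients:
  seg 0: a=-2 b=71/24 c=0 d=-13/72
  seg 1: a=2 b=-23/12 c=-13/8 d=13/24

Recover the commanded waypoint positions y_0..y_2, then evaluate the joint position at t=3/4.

y_0 = S_0(0) = a_0 = -2
y_1 = S_1(0) = a_1 = 2
y_2 = S_1(1) = -1
t_q=3/4 is in segment 0 (τ=3/4); S_0(τ)=73/512

y_0=-2 y_1=2 y_2=-1
S(3/4) = 73/512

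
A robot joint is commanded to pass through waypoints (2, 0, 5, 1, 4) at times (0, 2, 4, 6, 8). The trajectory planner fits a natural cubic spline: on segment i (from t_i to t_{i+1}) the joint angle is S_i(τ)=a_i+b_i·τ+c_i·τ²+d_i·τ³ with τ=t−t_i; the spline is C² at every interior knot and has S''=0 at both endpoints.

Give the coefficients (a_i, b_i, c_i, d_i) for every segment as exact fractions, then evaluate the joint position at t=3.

Δ: Δ0=-1, Δ1=5/2, Δ2=-2, Δ3=3/2
row 1: diag=8, rhs=21; c'=1/4, d'=21/8
row 2: denom=8−2·1/4=15/2; d'=(-27−2·21/8)/(15/2)=-43/10
row 3: denom=8−2·4/15=112/15; d'=(21−2·-43/10)/(112/15)=111/28
back: M3=111/28
back: M2=-43/10−4/15·111/28=-75/14
back: M1=21/8−1/4·-75/14=111/28
M: M0=0, M1=111/28, M2=-75/14, M3=111/28, M4=0
seg 0: a=2, c=M0/2=0, d=(M1−M0)/(6·2)=37/112, b=Δ0−h0·(2M0+M1)/6=-65/28
seg 1: a=0, c=M1/2=111/56, d=(M2−M1)/(6·2)=-87/112, b=Δ1−h1·(2M1+M2)/6=23/14
seg 2: a=5, c=M2/2=-75/28, d=(M3−M2)/(6·2)=87/112, b=Δ2−h2·(2M2+M3)/6=1/4
seg 3: a=1, c=M3/2=111/56, d=(M4−M3)/(6·2)=-37/112, b=Δ3−h3·(2M3+M4)/6=-8/7
t_q=3 → seg 1, τ=1; S=0+23/14·τ+111/56·τ²+-87/112·τ³=319/112

  seg 0: a=2 b=-65/28 c=0 d=37/112
  seg 1: a=0 b=23/14 c=111/56 d=-87/112
  seg 2: a=5 b=1/4 c=-75/28 d=87/112
  seg 3: a=1 b=-8/7 c=111/56 d=-37/112
S(3) = 319/112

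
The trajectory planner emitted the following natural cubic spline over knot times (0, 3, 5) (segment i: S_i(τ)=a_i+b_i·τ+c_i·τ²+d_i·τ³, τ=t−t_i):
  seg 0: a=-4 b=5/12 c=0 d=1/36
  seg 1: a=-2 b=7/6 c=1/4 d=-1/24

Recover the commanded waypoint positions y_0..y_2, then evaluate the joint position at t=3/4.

y_0 = S_0(0) = a_0 = -4
y_1 = S_1(0) = a_1 = -2
y_2 = S_1(2) = 1
t_q=3/4 is in segment 0 (τ=3/4); S_0(τ)=-941/256

y_0=-4 y_1=-2 y_2=1
S(3/4) = -941/256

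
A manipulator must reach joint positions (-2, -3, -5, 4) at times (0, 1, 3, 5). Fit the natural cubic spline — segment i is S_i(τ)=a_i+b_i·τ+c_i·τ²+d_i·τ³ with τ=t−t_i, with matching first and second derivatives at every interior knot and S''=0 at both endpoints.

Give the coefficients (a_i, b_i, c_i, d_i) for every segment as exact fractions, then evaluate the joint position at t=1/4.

Δ: Δ0=-1, Δ1=-1, Δ2=9/2
row 1: diag=6, rhs=0; c'=1/3, d'=0
row 2: denom=8−2·1/3=22/3; d'=(33−2·0)/(22/3)=9/2
back: M2=9/2
back: M1=0−1/3·9/2=-3/2
M: M0=0, M1=-3/2, M2=9/2, M3=0
seg 0: a=-2, c=M0/2=0, d=(M1−M0)/(6·1)=-1/4, b=Δ0−h0·(2M0+M1)/6=-3/4
seg 1: a=-3, c=M1/2=-3/4, d=(M2−M1)/(6·2)=1/2, b=Δ1−h1·(2M1+M2)/6=-3/2
seg 2: a=-5, c=M2/2=9/4, d=(M3−M2)/(6·2)=-3/8, b=Δ2−h2·(2M2+M3)/6=3/2
t_q=1/4 → seg 0, τ=1/4; S=-2+-3/4·τ+0·τ²+-1/4·τ³=-561/256

  seg 0: a=-2 b=-3/4 c=0 d=-1/4
  seg 1: a=-3 b=-3/2 c=-3/4 d=1/2
  seg 2: a=-5 b=3/2 c=9/4 d=-3/8
S(1/4) = -561/256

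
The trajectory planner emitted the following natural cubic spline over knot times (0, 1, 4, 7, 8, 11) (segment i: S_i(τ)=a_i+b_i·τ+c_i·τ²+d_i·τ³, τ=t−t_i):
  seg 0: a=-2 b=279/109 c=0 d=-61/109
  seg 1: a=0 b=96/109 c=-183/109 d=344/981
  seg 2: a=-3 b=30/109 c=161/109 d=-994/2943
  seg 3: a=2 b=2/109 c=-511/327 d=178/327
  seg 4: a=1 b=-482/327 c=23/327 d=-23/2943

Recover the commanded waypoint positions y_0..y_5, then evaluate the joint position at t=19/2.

y_0 = S_0(0) = a_0 = -2
y_1 = S_1(0) = a_1 = 0
y_2 = S_2(0) = a_2 = -3
y_3 = S_3(0) = a_3 = 2
y_4 = S_4(0) = a_4 = 1
y_5 = S_4(3) = -3
t_q=19/2 is in segment 4 (τ=3/2); S_4(τ)=-941/872

y_0=-2 y_1=0 y_2=-3 y_3=2 y_4=1 y_5=-3
S(19/2) = -941/872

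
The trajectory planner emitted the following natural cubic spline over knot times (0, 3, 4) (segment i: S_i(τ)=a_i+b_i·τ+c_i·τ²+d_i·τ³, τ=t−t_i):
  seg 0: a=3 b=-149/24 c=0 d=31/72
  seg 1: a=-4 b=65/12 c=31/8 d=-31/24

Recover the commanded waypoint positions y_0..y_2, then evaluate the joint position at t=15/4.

y_0=3 y_1=-4 y_2=4
S(15/4) = 869/512

y_0 = S_0(0) = a_0 = 3
y_1 = S_1(0) = a_1 = -4
y_2 = S_1(1) = 4
t_q=15/4 is in segment 1 (τ=3/4); S_1(τ)=869/512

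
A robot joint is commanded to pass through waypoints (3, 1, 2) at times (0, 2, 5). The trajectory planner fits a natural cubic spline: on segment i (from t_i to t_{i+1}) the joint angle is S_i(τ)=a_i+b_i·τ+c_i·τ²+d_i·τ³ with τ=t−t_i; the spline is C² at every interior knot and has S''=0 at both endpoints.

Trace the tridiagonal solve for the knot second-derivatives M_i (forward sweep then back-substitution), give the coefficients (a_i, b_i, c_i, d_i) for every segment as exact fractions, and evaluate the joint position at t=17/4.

  seg 0: a=3 b=-19/15 c=0 d=1/15
  seg 1: a=1 b=-7/15 c=2/5 d=-2/45
S(17/4) = 47/32

Δ: Δ0=-1, Δ1=1/3
row 1: diag=10, rhs=8; c'=3/10, d'=4/5
back: M1=4/5
M: M0=0, M1=4/5, M2=0
seg 0: a=3, c=M0/2=0, d=(M1−M0)/(6·2)=1/15, b=Δ0−h0·(2M0+M1)/6=-19/15
seg 1: a=1, c=M1/2=2/5, d=(M2−M1)/(6·3)=-2/45, b=Δ1−h1·(2M1+M2)/6=-7/15
t_q=17/4 → seg 1, τ=9/4; S=1+-7/15·τ+2/5·τ²+-2/45·τ³=47/32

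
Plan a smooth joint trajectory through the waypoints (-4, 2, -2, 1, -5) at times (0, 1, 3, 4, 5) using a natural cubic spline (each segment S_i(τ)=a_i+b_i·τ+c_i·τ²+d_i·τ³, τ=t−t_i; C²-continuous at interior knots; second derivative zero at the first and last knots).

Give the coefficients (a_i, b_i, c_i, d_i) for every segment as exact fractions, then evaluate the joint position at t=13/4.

  seg 0: a=-4 b=487/61 c=0 d=-121/61
  seg 1: a=2 b=124/61 c=-363/61 d=120/61
  seg 2: a=-2 b=112/61 c=357/61 d=-286/61
  seg 3: a=1 b=-32/61 c=-501/61 d=167/61
S(13/4) = -2437/1952

Δ: Δ0=6, Δ1=-2, Δ2=3, Δ3=-6
row 1: diag=6, rhs=-48; c'=1/3, d'=-8
row 2: denom=6−2·1/3=16/3; d'=(30−2·-8)/(16/3)=69/8
row 3: denom=4−1·3/16=61/16; d'=(-54−1·69/8)/(61/16)=-1002/61
back: M3=-1002/61
back: M2=69/8−3/16·-1002/61=714/61
back: M1=-8−1/3·714/61=-726/61
M: M0=0, M1=-726/61, M2=714/61, M3=-1002/61, M4=0
seg 0: a=-4, c=M0/2=0, d=(M1−M0)/(6·1)=-121/61, b=Δ0−h0·(2M0+M1)/6=487/61
seg 1: a=2, c=M1/2=-363/61, d=(M2−M1)/(6·2)=120/61, b=Δ1−h1·(2M1+M2)/6=124/61
seg 2: a=-2, c=M2/2=357/61, d=(M3−M2)/(6·1)=-286/61, b=Δ2−h2·(2M2+M3)/6=112/61
seg 3: a=1, c=M3/2=-501/61, d=(M4−M3)/(6·1)=167/61, b=Δ3−h3·(2M3+M4)/6=-32/61
t_q=13/4 → seg 2, τ=1/4; S=-2+112/61·τ+357/61·τ²+-286/61·τ³=-2437/1952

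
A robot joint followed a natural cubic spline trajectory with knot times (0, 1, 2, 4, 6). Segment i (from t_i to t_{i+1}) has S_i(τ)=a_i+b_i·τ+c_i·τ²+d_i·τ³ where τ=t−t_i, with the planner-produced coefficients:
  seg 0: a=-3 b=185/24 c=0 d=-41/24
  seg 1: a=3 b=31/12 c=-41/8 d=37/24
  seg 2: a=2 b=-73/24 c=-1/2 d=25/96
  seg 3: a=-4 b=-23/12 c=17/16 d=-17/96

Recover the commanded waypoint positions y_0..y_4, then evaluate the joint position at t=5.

y_0 = S_0(0) = a_0 = -3
y_1 = S_1(0) = a_1 = 3
y_2 = S_2(0) = a_2 = 2
y_3 = S_3(0) = a_3 = -4
y_4 = S_3(2) = -5
t_q=5 is in segment 3 (τ=1); S_3(τ)=-161/32

y_0=-3 y_1=3 y_2=2 y_3=-4 y_4=-5
S(5) = -161/32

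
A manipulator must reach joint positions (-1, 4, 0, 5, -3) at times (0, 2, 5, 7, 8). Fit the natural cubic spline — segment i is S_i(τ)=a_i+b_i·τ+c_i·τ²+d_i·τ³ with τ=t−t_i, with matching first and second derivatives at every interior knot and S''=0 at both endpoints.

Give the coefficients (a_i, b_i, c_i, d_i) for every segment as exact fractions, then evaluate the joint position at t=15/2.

  seg 0: a=-1 b=5875/1518 c=0 d=-260/759
  seg 1: a=4 b=-365/1518 c=-520/253 d=2567/4554
  seg 2: a=0 b=2009/759 c=1527/506 d=-9385/6072
  seg 3: a=5 b=-5813/1518 c=-6331/1012 d=6331/3036
S(15/2) = 14427/8096

Δ: Δ0=5/2, Δ1=-4/3, Δ2=5/2, Δ3=-8
row 1: diag=10, rhs=-23; c'=3/10, d'=-23/10
row 2: denom=10−3·3/10=91/10; d'=(23−3·-23/10)/(91/10)=23/7
row 3: denom=6−2·20/91=506/91; d'=(-63−2·23/7)/(506/91)=-6331/506
back: M3=-6331/506
back: M2=23/7−20/91·-6331/506=1527/253
back: M1=-23/10−3/10·1527/253=-1040/253
M: M0=0, M1=-1040/253, M2=1527/253, M3=-6331/506, M4=0
seg 0: a=-1, c=M0/2=0, d=(M1−M0)/(6·2)=-260/759, b=Δ0−h0·(2M0+M1)/6=5875/1518
seg 1: a=4, c=M1/2=-520/253, d=(M2−M1)/(6·3)=2567/4554, b=Δ1−h1·(2M1+M2)/6=-365/1518
seg 2: a=0, c=M2/2=1527/506, d=(M3−M2)/(6·2)=-9385/6072, b=Δ2−h2·(2M2+M3)/6=2009/759
seg 3: a=5, c=M3/2=-6331/1012, d=(M4−M3)/(6·1)=6331/3036, b=Δ3−h3·(2M3+M4)/6=-5813/1518
t_q=15/2 → seg 3, τ=1/2; S=5+-5813/1518·τ+-6331/1012·τ²+6331/3036·τ³=14427/8096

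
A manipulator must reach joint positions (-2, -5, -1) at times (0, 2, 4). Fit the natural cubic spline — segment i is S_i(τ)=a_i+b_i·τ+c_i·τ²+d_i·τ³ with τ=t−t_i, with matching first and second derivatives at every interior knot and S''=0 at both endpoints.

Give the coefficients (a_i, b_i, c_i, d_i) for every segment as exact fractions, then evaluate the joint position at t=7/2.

Δ: Δ0=-3/2, Δ1=2
row 1: diag=8, rhs=21; c'=1/4, d'=21/8
back: M1=21/8
M: M0=0, M1=21/8, M2=0
seg 0: a=-2, c=M0/2=0, d=(M1−M0)/(6·2)=7/32, b=Δ0−h0·(2M0+M1)/6=-19/8
seg 1: a=-5, c=M1/2=21/16, d=(M2−M1)/(6·2)=-7/32, b=Δ1−h1·(2M1+M2)/6=1/4
t_q=7/2 → seg 1, τ=3/2; S=-5+1/4·τ+21/16·τ²+-7/32·τ³=-617/256

  seg 0: a=-2 b=-19/8 c=0 d=7/32
  seg 1: a=-5 b=1/4 c=21/16 d=-7/32
S(7/2) = -617/256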